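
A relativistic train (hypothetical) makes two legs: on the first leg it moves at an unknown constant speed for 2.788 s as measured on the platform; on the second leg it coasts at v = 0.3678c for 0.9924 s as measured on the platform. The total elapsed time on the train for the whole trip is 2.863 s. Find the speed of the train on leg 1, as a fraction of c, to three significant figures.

β = 0.718

Leg 1: speed unknown; τ_1 = 2.788/γ_1.
Leg 2: γ = 1/√(1 − 0.3678²) = 1/√0.8647 = 1.075; τ_2 = 0.9924/1.075 = 0.9228 s.
Total proper time: τ_1 + 0.9228 = 2.863, so τ_1 = 2.863 − 0.9228 = 1.940 s.
γ_1 = 2.788/1.940 = 1.437; β = √(1 − 1/γ²) = √0.5157.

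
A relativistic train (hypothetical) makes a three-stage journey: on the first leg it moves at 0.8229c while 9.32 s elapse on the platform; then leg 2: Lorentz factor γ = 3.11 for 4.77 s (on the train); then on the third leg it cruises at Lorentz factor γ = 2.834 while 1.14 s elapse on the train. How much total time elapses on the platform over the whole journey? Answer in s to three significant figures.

Δt = 27.4 s

Leg 1: 9.32 s is already measured on the platform.
Leg 2: γ = 3.11; Δt_2 = 3.110 × 4.77 = 14.83 s.
Leg 3: γ = 2.834; Δt_3 = 2.834 × 1.14 = 3.231 s.
Total: 9.320 + 14.83 + 3.231 s.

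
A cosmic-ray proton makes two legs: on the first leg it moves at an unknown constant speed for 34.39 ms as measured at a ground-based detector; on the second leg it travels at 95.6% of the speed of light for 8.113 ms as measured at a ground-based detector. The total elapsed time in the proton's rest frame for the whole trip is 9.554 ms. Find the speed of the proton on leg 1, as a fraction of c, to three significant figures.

β = 0.978

Leg 1: speed unknown; τ_1 = 34.39/γ_1.
Leg 2: β = 0.956; γ = 1/√(1 − 0.956²) = 1/√0.08606 = 3.409; τ_2 = 8.113/3.409 = 2.380 ms.
Total proper time: τ_1 + 2.380 = 9.554, so τ_1 = 9.554 − 2.380 = 7.174 ms.
γ_1 = 34.39/7.174 = 4.794; β = √(1 − 1/γ²) = √0.9565.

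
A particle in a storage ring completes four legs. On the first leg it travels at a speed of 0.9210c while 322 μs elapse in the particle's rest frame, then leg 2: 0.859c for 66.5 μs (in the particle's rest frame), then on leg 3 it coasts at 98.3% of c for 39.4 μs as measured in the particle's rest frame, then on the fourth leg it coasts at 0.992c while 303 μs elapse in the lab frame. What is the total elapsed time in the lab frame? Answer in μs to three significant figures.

Leg 1: γ = 1/√(1 − 0.9210²) = 1/√0.1518 = 2.567; Δt_1 = 2.567 × 322 = 826.6 μs.
Leg 2: γ = 1/√(1 − 0.859²) = 1/√0.2621 = 1.953; Δt_2 = 1.953 × 66.5 = 129.9 μs.
Leg 3: β = 0.983; γ = 1/√(1 − 0.983²) = 1/√0.03371 = 5.446; Δt_3 = 5.446 × 39.4 = 214.6 μs.
Leg 4: 303 μs is already measured in the lab frame.
Total: 826.6 + 129.9 + 214.6 + 303.0 μs.

Δt = 1470 μs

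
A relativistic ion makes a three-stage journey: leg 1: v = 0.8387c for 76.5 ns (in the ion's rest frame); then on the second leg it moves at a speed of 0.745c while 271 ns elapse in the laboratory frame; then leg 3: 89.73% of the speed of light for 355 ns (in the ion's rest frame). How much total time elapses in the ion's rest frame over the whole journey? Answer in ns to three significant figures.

τ = 612 ns

Leg 1: 76.5 ns is already measured in the ion's rest frame.
Leg 2: γ = 1/√(1 − 0.745²) = 1/√0.4450 = 1.499; τ_2 = 271/1.499 = 180.8 ns.
Leg 3: 355 ns is already measured in the ion's rest frame.
Total: 76.50 + 180.8 + 355.0 ns.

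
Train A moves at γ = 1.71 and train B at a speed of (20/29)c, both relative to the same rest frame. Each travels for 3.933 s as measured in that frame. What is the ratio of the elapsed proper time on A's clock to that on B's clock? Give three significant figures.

A: γ = 1.71. B: γ = 1/√(1 − (20/29)²) = 29/21 ≈ 1.381.
τ_A/τ_B = γ_B/γ_A = 1.381/1.710 = 0.8076, so τ_A/τ_B = 0.8076.

τ_A/τ_B = 0.808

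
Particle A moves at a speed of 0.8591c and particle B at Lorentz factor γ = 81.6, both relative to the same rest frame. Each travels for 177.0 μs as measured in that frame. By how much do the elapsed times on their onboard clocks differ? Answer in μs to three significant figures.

|τ_A − τ_B| = 88.4 μs

A: γ = 1/√(1 − 0.8591²) = 1/√0.2619 = 1.954; τ_A = 177.0/1.954 = 90.59 μs.
B: γ = 81.6; τ_B = 177.0/81.60 = 2.169 μs.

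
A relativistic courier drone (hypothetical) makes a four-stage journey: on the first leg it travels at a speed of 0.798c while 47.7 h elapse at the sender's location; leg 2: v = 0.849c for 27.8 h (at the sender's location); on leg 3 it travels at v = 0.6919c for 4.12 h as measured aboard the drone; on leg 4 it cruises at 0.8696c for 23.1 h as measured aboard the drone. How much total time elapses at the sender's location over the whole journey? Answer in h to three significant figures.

Leg 1: 47.7 h is already measured at the sender's location.
Leg 2: 27.8 h is already measured at the sender's location.
Leg 3: γ = 1/√(1 − 0.6919²) = 1/√0.5213 = 1.385; Δt_3 = 1.385 × 4.12 = 5.706 h.
Leg 4: γ = 1/√(1 − 0.8696²) = 1/√0.2438 = 2.025; Δt_4 = 2.025 × 23.1 = 46.78 h.
Total: 47.70 + 27.80 + 5.706 + 46.78 h.

Δt = 128 h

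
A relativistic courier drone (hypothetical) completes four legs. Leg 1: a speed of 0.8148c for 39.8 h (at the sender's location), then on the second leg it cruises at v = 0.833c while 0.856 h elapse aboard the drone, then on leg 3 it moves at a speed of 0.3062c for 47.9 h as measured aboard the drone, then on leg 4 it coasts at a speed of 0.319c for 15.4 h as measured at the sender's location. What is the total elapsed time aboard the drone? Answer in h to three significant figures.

Leg 1: γ = 1/√(1 − 0.8148²) = 1/√0.3361 = 1.725; τ_1 = 39.8/1.725 = 23.07 h.
Leg 2: 0.856 h is already measured aboard the drone.
Leg 3: 47.9 h is already measured aboard the drone.
Leg 4: γ = 1/√(1 − 0.319²) = 1/√0.8982 = 1.055; τ_4 = 15.4/1.055 = 14.60 h.
Total: 23.07 + 0.8560 + 47.90 + 14.60 h.

τ = 86.4 h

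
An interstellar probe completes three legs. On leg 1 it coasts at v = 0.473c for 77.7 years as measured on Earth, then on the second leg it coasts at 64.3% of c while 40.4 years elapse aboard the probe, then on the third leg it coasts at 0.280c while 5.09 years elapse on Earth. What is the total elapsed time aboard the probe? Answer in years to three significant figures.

Leg 1: γ = 1/√(1 − 0.473²) = 1/√0.7763 = 1.135; τ_1 = 77.7/1.135 = 68.46 years.
Leg 2: 40.4 years is already measured aboard the probe.
Leg 3: γ = 1/√(1 − 0.280²) = 25/24 ≈ 1.042; τ_3 = 5.09/1.042 = 4.886 years.
Total: 68.46 + 40.40 + 4.886 years.

τ = 114 years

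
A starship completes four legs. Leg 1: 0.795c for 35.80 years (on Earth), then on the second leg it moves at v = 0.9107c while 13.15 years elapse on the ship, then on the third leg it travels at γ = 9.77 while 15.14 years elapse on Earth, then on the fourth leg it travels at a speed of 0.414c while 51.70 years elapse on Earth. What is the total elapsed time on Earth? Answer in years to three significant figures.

Δt = 134 years

Leg 1: 35.80 years is already measured on Earth.
Leg 2: γ = 1/√(1 − 0.9107²) = 1/√0.1706 = 2.421; Δt_2 = 2.421 × 13.15 = 31.83 years.
Leg 3: 15.14 years is already measured on Earth.
Leg 4: 51.70 years is already measured on Earth.
Total: 35.80 + 31.83 + 15.14 + 51.70 years.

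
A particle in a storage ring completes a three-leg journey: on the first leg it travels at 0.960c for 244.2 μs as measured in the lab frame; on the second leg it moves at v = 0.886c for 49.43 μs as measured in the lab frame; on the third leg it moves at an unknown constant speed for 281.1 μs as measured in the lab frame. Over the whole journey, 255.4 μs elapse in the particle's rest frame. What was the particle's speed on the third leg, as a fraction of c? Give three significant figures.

β = 0.812

Leg 1: γ = 1/√(1 − 0.960²) = 25/7 ≈ 3.571; τ_1 = 244.2/3.571 = 68.38 μs.
Leg 2: γ = 1/√(1 − 0.886²) = 1/√0.2150 = 2.157; τ_2 = 49.43/2.157 = 22.92 μs.
Leg 3: speed unknown; τ_3 = 281.1/γ_3.
Total proper time: 68.38 + 22.92 + τ_3 = 255.4, so τ_3 = 255.4 − 91.30 = 164.1 μs.
γ_3 = 281.1/164.1 = 1.713; β = √(1 − 1/γ²) = √0.6592.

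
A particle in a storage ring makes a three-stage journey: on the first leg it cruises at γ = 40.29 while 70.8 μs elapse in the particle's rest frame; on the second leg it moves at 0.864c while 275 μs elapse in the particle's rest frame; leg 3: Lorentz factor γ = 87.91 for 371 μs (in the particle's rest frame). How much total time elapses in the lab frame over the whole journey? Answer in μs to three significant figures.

Leg 1: γ = 40.29; Δt_1 = 40.29 × 70.8 = 2853 μs.
Leg 2: γ = 1/√(1 − 0.864²) = 1/√0.2535 = 1.986; Δt_2 = 1.986 × 275 = 546.2 μs.
Leg 3: γ = 87.91; Δt_3 = 87.91 × 371 = 3.261×10⁴ μs.
Total: 2853 + 546.2 + 3.261×10⁴ μs.

Δt = 3.60×10⁴ μs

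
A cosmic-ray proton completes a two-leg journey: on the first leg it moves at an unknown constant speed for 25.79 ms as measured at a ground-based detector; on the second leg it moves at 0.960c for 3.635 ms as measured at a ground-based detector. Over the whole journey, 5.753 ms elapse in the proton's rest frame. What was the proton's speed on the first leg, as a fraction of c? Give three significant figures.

β = 0.983

Leg 1: speed unknown; τ_1 = 25.79/γ_1.
Leg 2: γ = 1/√(1 − 0.960²) = 25/7 ≈ 3.571; τ_2 = 3.635/3.571 = 1.018 ms.
Total proper time: τ_1 + 1.018 = 5.753, so τ_1 = 5.753 − 1.018 = 4.735 ms.
γ_1 = 25.79/4.735 = 5.446; β = √(1 − 1/γ²) = √0.9663.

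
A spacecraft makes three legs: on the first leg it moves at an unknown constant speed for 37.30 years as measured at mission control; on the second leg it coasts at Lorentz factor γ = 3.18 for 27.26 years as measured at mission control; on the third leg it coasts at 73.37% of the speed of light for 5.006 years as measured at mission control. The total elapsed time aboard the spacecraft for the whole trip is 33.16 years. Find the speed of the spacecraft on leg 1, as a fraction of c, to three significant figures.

β = 0.823

Leg 1: speed unknown; τ_1 = 37.30/γ_1.
Leg 2: γ = 3.18; τ_2 = 27.26/3.180 = 8.572 years.
Leg 3: β = 0.7337; γ = 1/√(1 − 0.7337²) = 1/√0.4617 = 1.472; τ_3 = 5.006/1.472 = 3.401 years.
Total proper time: τ_1 + 8.572 + 3.401 = 33.16, so τ_1 = 33.16 − 11.97 = 21.19 years.
γ_1 = 37.30/21.19 = 1.761; β = √(1 − 1/γ²) = √0.6774.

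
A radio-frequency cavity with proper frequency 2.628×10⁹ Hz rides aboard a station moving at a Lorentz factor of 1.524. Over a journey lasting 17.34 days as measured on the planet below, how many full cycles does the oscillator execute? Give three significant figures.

γ = 1.524
The oscillator's own cycle count is N = f × τ where τ is the proper time aboard the station. τ = Δt/γ = 17.34/1.524 = 11.38 days = 9.831×10⁵ s.
N = 2.628×10⁹ × 9.831×10⁵ = 2.583×10¹⁵.

N = 2.58×10¹⁵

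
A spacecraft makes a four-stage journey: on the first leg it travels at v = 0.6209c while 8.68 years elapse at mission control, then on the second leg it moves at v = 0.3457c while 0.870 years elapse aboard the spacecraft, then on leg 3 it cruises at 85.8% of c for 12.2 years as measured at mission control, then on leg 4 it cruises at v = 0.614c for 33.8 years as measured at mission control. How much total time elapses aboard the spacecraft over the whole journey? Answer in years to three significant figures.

τ = 40.6 years

Leg 1: γ = 1/√(1 − 0.6209²) = 1/√0.6145 = 1.276; τ_1 = 8.68/1.276 = 6.804 years.
Leg 2: 0.870 years is already measured aboard the spacecraft.
Leg 3: β = 0.858; γ = 1/√(1 − 0.858²) = 1/√0.2638 = 1.947; τ_3 = 12.2/1.947 = 6.267 years.
Leg 4: γ = 1/√(1 − 0.614²) = 1/√0.6230 = 1.267; τ_4 = 33.8/1.267 = 26.68 years.
Total: 6.804 + 0.8700 + 6.267 + 26.68 years.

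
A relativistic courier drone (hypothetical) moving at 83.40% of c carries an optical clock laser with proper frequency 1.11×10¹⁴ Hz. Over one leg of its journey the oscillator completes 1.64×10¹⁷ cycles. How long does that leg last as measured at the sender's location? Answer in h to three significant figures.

Δt = 0.744 h

β = 0.8340; γ = 1/√(1 − 0.8340²) = 1/√0.3044 = 1.812
Proper time for N cycles: τ = N/f = 1.64×10¹⁷/(1.11×10¹⁴) = 1.477×10³ s = 0.4104 h.
Lab-frame duration Δt = γτ = 1.812 × 0.4104 = 0.7438 h.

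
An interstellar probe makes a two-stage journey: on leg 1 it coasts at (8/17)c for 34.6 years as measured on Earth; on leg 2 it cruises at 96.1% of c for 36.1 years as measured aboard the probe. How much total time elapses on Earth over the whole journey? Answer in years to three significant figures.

Δt = 165 years

Leg 1: 34.6 years is already measured on Earth.
Leg 2: β = 0.961; γ = 1/√(1 − 0.961²) = 1/√0.07648 = 3.616; Δt_2 = 3.616 × 36.1 = 130.5 years.
Total: 34.60 + 130.5 years.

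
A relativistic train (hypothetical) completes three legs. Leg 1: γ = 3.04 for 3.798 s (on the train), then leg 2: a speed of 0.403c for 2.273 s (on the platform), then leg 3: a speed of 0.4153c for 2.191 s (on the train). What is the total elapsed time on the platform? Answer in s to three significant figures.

Δt = 16.2 s

Leg 1: γ = 3.04; Δt_1 = 3.040 × 3.798 = 11.55 s.
Leg 2: 2.273 s is already measured on the platform.
Leg 3: γ = 1/√(1 − 0.4153²) = 1/√0.8275 = 1.099; Δt_3 = 1.099 × 2.191 = 2.409 s.
Total: 11.55 + 2.273 + 2.409 s.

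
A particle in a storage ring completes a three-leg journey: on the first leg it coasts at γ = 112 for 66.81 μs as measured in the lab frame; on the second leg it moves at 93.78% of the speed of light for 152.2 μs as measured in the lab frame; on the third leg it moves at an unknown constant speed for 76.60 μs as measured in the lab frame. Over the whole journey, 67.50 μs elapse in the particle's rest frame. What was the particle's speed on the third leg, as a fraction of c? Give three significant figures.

Leg 1: γ = 112; τ_1 = 66.81/112.0 = 0.5965 μs.
Leg 2: β = 0.9378; γ = 1/√(1 − 0.9378²) = 1/√0.1205 = 2.880; τ_2 = 152.2/2.880 = 52.84 μs.
Leg 3: speed unknown; τ_3 = 76.60/γ_3.
Total proper time: 0.5965 + 52.84 + τ_3 = 67.50, so τ_3 = 67.50 − 53.44 = 14.06 μs.
γ_3 = 76.60/14.06 = 5.447; β = √(1 − 1/γ²) = √0.9663.

β = 0.983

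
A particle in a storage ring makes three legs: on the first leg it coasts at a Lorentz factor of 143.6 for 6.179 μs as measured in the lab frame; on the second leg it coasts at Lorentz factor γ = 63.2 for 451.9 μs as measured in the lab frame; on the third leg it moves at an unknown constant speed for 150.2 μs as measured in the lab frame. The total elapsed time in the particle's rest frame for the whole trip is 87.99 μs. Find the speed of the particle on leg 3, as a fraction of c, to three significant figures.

Leg 1: γ = 143.6; τ_1 = 6.179/143.6 = 0.04303 μs.
Leg 2: γ = 63.2; τ_2 = 451.9/63.20 = 7.150 μs.
Leg 3: speed unknown; τ_3 = 150.2/γ_3.
Total proper time: 0.04303 + 7.150 + τ_3 = 87.99, so τ_3 = 87.99 − 7.193 = 80.80 μs.
γ_3 = 150.2/80.80 = 1.859; β = √(1 − 1/γ²) = √0.7106.

β = 0.843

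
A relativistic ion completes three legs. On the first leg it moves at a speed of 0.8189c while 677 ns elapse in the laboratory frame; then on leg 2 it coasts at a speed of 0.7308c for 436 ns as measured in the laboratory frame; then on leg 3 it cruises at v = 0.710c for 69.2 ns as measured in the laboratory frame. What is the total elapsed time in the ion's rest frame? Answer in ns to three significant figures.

Leg 1: γ = 1/√(1 − 0.8189²) = 1/√0.3294 = 1.742; τ_1 = 677/1.742 = 388.6 ns.
Leg 2: γ = 1/√(1 − 0.7308²) = 1/√0.4659 = 1.465; τ_2 = 436/1.465 = 297.6 ns.
Leg 3: γ = 1/√(1 − 0.710²) = 1/√0.4959 = 1.420; τ_3 = 69.2/1.420 = 48.73 ns.
Total: 388.6 + 297.6 + 48.73 ns.

τ = 735 ns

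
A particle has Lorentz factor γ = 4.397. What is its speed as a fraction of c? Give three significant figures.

β = 0.974

β = √(1 − 1/γ²) = √(1 − 1/4.397²) = √(1 − 0.05172) = √0.9483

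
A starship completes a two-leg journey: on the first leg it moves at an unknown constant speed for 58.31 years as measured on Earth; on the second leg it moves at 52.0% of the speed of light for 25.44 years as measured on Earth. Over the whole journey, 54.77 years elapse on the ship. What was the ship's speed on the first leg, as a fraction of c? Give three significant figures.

β = 0.824

Leg 1: speed unknown; τ_1 = 58.31/γ_1.
Leg 2: β = 0.520; γ = 1/√(1 − 0.520²) = 1/√0.7296 = 1.171; τ_2 = 25.44/1.171 = 21.73 years.
Total proper time: τ_1 + 21.73 = 54.77, so τ_1 = 54.77 − 21.73 = 33.04 years.
γ_1 = 58.31/33.04 = 1.765; β = √(1 − 1/γ²) = √0.6789.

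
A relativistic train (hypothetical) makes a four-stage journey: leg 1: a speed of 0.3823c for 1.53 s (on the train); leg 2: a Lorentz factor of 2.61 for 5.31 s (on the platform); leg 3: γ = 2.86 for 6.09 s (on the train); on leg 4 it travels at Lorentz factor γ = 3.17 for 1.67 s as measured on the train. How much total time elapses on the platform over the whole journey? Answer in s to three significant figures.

Leg 1: γ = 1/√(1 − 0.3823²) = 1/√0.8538 = 1.082; Δt_1 = 1.082 × 1.53 = 1.656 s.
Leg 2: 5.31 s is already measured on the platform.
Leg 3: γ = 2.86; Δt_3 = 2.860 × 6.09 = 17.42 s.
Leg 4: γ = 3.17; Δt_4 = 3.170 × 1.67 = 5.294 s.
Total: 1.656 + 5.310 + 17.42 + 5.294 s.

Δt = 29.7 s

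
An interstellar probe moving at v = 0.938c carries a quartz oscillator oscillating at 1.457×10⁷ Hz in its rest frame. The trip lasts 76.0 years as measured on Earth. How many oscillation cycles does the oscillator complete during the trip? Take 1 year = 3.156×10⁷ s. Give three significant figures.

γ = 1/√(1 − 0.938²) = 1/√0.1202 = 2.885
The oscillator's own cycle count is N = f × τ where τ is the proper time aboard the probe. τ = Δt/γ = 76.0/2.885 = 26.34 years = 8.314×10⁸ s.
N = 1.457×10⁷ × 8.314×10⁸ = 1.211×10¹⁶.

N = 1.21×10¹⁶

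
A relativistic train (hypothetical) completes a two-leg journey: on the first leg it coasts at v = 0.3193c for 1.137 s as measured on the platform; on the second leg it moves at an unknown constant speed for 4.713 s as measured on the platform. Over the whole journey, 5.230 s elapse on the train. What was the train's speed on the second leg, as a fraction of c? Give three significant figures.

Leg 1: γ = 1/√(1 − 0.3193²) = 1/√0.8980 = 1.055; τ_1 = 1.137/1.055 = 1.077 s.
Leg 2: speed unknown; τ_2 = 4.713/γ_2.
Total proper time: 1.077 + τ_2 = 5.230, so τ_2 = 5.230 − 1.077 = 4.153 s.
γ_2 = 4.713/4.153 = 1.135; β = √(1 − 1/γ²) = √0.2237.

β = 0.473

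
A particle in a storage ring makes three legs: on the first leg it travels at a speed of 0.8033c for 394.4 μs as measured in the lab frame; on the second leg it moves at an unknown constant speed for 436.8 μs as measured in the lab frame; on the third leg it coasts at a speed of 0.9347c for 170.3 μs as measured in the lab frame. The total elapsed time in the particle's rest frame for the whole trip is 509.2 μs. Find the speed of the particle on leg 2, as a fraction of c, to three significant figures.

Leg 1: γ = 1/√(1 − 0.8033²) = 1/√0.3547 = 1.679; τ_1 = 394.4/1.679 = 234.9 μs.
Leg 2: speed unknown; τ_2 = 436.8/γ_2.
Leg 3: γ = 1/√(1 − 0.9347²) = 1/√0.1263 = 2.813; τ_3 = 170.3/2.813 = 60.53 μs.
Total proper time: 234.9 + τ_2 + 60.53 = 509.2, so τ_2 = 509.2 − 295.4 = 213.8 μs.
γ_2 = 436.8/213.8 = 2.043; β = √(1 − 1/γ²) = √0.7605.

β = 0.872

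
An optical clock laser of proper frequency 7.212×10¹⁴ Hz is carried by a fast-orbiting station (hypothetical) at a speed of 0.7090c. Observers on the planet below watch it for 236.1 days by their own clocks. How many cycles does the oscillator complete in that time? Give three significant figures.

N = 1.04×10²²

γ = 1/√(1 − 0.7090²) = 1/√0.4973 = 1.418
During 236.1 days of lab time, the oscillator's proper time advances by τ = Δt/γ = 236.1/1.418 = 166.5 days = 1.439×10⁷ s.
N = f × τ = 7.212×10¹⁴ × 1.439×10⁷ = 1.037×10²².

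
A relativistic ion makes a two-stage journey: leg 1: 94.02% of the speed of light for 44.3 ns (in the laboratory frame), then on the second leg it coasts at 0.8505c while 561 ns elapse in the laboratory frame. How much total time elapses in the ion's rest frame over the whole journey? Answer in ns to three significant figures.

Leg 1: β = 0.9402; γ = 1/√(1 − 0.9402²) = 1/√0.1160 = 2.936; τ_1 = 44.3/2.936 = 15.09 ns.
Leg 2: γ = 1/√(1 − 0.8505²) = 1/√0.2766 = 1.901; τ_2 = 561/1.901 = 295.1 ns.
Total: 15.09 + 295.1 ns.

τ = 310 ns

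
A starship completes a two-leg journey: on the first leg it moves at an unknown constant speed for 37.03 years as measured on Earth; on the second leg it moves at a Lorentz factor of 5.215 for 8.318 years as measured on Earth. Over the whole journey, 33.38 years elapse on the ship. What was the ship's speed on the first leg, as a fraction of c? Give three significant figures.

β = 0.513

Leg 1: speed unknown; τ_1 = 37.03/γ_1.
Leg 2: γ = 5.215; τ_2 = 8.318/5.215 = 1.595 years.
Total proper time: τ_1 + 1.595 = 33.38, so τ_1 = 33.38 − 1.595 = 31.78 years.
γ_1 = 37.03/31.78 = 1.165; β = √(1 − 1/γ²) = √0.2632.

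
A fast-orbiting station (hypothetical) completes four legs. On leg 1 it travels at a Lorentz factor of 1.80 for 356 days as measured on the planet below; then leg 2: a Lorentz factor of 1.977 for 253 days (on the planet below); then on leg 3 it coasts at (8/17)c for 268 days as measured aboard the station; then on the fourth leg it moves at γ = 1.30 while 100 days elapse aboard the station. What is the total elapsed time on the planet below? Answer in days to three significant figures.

Leg 1: 356 days is already measured on the planet below.
Leg 2: 253 days is already measured on the planet below.
Leg 3: γ = 1/√(1 − (8/17)²) = 17/15 ≈ 1.133; Δt_3 = 1.133 × 268 = 303.7 days.
Leg 4: γ = 1.30; Δt_4 = 1.300 × 100 = 130.0 days.
Total: 356.0 + 253.0 + 303.7 + 130.0 days.

Δt = 1040 days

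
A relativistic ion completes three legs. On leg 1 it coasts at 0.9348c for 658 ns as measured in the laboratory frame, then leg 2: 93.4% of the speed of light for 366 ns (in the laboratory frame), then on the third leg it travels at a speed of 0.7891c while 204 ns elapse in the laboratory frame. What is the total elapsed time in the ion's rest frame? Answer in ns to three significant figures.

Leg 1: γ = 1/√(1 − 0.9348²) = 1/√0.1261 = 2.816; τ_1 = 658/2.816 = 233.7 ns.
Leg 2: β = 0.934; γ = 1/√(1 − 0.934²) = 1/√0.1276 = 2.799; τ_2 = 366/2.799 = 130.8 ns.
Leg 3: γ = 1/√(1 − 0.7891²) = 1/√0.3773 = 1.628; τ_3 = 204/1.628 = 125.3 ns.
Total: 233.7 + 130.8 + 125.3 ns.

τ = 490 ns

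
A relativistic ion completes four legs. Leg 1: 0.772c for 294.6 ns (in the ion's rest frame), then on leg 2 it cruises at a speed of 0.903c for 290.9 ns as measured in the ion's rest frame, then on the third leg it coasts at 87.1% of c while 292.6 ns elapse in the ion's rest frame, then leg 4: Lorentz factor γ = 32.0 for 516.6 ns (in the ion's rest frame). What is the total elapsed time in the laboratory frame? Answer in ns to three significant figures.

Leg 1: γ = 1/√(1 − 0.772²) = 1/√0.4040 = 1.573; Δt_1 = 1.573 × 294.6 = 463.5 ns.
Leg 2: γ = 1/√(1 − 0.903²) = 1/√0.1846 = 2.328; Δt_2 = 2.328 × 290.9 = 677.1 ns.
Leg 3: β = 0.871; γ = 1/√(1 − 0.871²) = 1/√0.2414 = 2.035; Δt_3 = 2.035 × 292.6 = 595.6 ns.
Leg 4: γ = 32.0; Δt_4 = 32.00 × 516.6 = 1.653×10⁴ ns.
Total: 463.5 + 677.1 + 595.6 + 1.653×10⁴ ns.

Δt = 1.83×10⁴ ns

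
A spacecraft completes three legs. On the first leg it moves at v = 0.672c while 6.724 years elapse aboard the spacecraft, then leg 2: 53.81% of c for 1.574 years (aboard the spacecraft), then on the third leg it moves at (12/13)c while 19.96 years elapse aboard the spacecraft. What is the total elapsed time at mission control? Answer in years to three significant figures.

Δt = 62.8 years

Leg 1: γ = 1/√(1 − 0.672²) = 1/√0.5484 = 1.350; Δt_1 = 1.350 × 6.724 = 9.080 years.
Leg 2: β = 0.5381; γ = 1/√(1 − 0.5381²) = 1/√0.7104 = 1.186; Δt_2 = 1.186 × 1.574 = 1.867 years.
Leg 3: γ = 1/√(1 − (12/13)²) = 13/5 = 2.600; Δt_3 = 2.600 × 19.96 = 51.90 years.
Total: 9.080 + 1.867 + 51.90 years.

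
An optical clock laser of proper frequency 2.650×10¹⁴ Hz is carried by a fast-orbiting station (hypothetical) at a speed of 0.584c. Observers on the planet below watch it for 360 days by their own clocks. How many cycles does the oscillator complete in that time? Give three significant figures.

N = 6.69×10²¹

γ = 1/√(1 − 0.584²) = 1/√0.6589 = 1.232
During 360 days of lab time, the oscillator's proper time advances by τ = Δt/γ = 360/1.232 = 292.2 days = 2.525×10⁷ s.
N = f × τ = 2.650×10¹⁴ × 2.525×10⁷ = 6.691×10²¹.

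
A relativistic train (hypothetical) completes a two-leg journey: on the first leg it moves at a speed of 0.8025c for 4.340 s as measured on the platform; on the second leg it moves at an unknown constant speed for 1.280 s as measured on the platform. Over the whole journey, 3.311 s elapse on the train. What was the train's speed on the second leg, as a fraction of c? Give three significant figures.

β = 0.826

Leg 1: γ = 1/√(1 − 0.8025²) = 1/√0.3560 = 1.676; τ_1 = 4.340/1.676 = 2.589 s.
Leg 2: speed unknown; τ_2 = 1.280/γ_2.
Total proper time: 2.589 + τ_2 = 3.311, so τ_2 = 3.311 − 2.589 = 0.7215 s.
γ_2 = 1.280/0.7215 = 1.774; β = √(1 − 1/γ²) = √0.6822.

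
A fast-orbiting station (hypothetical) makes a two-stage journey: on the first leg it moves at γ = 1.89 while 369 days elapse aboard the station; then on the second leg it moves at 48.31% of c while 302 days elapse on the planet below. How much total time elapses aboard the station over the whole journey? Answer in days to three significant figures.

τ = 633 days

Leg 1: 369 days is already measured aboard the station.
Leg 2: β = 0.4831; γ = 1/√(1 − 0.4831²) = 1/√0.7666 = 1.142; τ_2 = 302/1.142 = 264.4 days.
Total: 369.0 + 264.4 days.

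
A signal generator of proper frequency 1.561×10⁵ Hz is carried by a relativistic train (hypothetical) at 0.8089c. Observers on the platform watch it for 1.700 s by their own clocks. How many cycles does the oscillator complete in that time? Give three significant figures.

N = 1.56×10⁵

γ = 1/√(1 − 0.8089²) = 1/√0.3457 = 1.701
During 1.700 s of lab time, the oscillator's proper time advances by τ = Δt/γ = 1.700/1.701 = 0.9995 s = 9.995×10⁻¹ s.
N = f × τ = 1.561×10⁵ × 9.995×10⁻¹ = 1.560×10⁵.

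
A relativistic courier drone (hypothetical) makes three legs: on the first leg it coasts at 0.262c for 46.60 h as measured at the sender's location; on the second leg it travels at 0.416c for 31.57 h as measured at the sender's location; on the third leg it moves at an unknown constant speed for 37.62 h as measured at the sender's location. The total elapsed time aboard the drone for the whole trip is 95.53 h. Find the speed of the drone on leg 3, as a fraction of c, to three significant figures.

Leg 1: γ = 1/√(1 − 0.262²) = 1/√0.9314 = 1.036; τ_1 = 46.60/1.036 = 44.97 h.
Leg 2: γ = 1/√(1 − 0.416²) = 1/√0.8269 = 1.100; τ_2 = 31.57/1.100 = 28.71 h.
Leg 3: speed unknown; τ_3 = 37.62/γ_3.
Total proper time: 44.97 + 28.71 + τ_3 = 95.53, so τ_3 = 95.53 − 73.68 = 21.85 h.
γ_3 = 37.62/21.85 = 1.722; β = √(1 − 1/γ²) = √0.6627.

β = 0.814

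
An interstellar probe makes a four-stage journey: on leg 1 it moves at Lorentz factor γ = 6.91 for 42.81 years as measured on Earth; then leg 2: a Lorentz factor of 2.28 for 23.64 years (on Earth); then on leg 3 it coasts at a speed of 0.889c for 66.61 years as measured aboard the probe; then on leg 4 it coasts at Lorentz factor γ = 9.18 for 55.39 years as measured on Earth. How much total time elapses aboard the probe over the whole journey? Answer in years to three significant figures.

Leg 1: γ = 6.91; τ_1 = 42.81/6.910 = 6.195 years.
Leg 2: γ = 2.28; τ_2 = 23.64/2.280 = 10.37 years.
Leg 3: 66.61 years is already measured aboard the probe.
Leg 4: γ = 9.18; τ_4 = 55.39/9.180 = 6.034 years.
Total: 6.195 + 10.37 + 66.61 + 6.034 years.

τ = 89.2 years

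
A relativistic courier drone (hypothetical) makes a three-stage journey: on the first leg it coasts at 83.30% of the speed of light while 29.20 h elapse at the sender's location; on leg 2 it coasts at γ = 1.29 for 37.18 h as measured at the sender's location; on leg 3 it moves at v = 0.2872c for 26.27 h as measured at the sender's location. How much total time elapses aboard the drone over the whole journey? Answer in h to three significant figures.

τ = 70.1 h

Leg 1: β = 0.8330; γ = 1/√(1 − 0.8330²) = 1/√0.3061 = 1.807; τ_1 = 29.20/1.807 = 16.16 h.
Leg 2: γ = 1.29; τ_2 = 37.18/1.290 = 28.82 h.
Leg 3: γ = 1/√(1 − 0.2872²) = 1/√0.9175 = 1.044; τ_3 = 26.27/1.044 = 25.16 h.
Total: 16.16 + 28.82 + 25.16 h.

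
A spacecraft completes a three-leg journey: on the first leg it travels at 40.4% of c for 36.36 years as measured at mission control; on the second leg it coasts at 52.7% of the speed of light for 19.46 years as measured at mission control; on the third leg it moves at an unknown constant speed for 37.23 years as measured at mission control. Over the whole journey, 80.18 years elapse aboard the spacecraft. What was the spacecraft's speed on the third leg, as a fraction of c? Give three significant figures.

β = 0.578

Leg 1: β = 0.404; γ = 1/√(1 − 0.404²) = 1/√0.8368 = 1.093; τ_1 = 36.36/1.093 = 33.26 years.
Leg 2: β = 0.527; γ = 1/√(1 − 0.527²) = 1/√0.7223 = 1.177; τ_2 = 19.46/1.177 = 16.54 years.
Leg 3: speed unknown; τ_3 = 37.23/γ_3.
Total proper time: 33.26 + 16.54 + τ_3 = 80.18, so τ_3 = 80.18 − 49.80 = 30.38 years.
γ_3 = 37.23/30.38 = 1.225; β = √(1 − 1/γ²) = √0.3341.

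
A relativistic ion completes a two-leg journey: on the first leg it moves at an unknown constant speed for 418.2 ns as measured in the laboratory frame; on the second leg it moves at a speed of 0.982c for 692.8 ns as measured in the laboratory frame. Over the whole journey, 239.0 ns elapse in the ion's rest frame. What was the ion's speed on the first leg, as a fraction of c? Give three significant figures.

β = 0.966

Leg 1: speed unknown; τ_1 = 418.2/γ_1.
Leg 2: γ = 1/√(1 − 0.982²) = 1/√0.03568 = 5.294; τ_2 = 692.8/5.294 = 130.9 ns.
Total proper time: τ_1 + 130.9 = 239.0, so τ_1 = 239.0 − 130.9 = 108.1 ns.
γ_1 = 418.2/108.1 = 3.867; β = √(1 − 1/γ²) = √0.9331.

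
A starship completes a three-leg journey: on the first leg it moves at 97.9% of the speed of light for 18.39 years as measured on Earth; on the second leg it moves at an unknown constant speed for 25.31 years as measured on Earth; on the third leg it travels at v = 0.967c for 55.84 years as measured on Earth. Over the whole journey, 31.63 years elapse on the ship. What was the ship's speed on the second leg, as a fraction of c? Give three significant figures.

β = 0.842

Leg 1: β = 0.979; γ = 1/√(1 − 0.979²) = 1/√0.04156 = 4.905; τ_1 = 18.39/4.905 = 3.749 years.
Leg 2: speed unknown; τ_2 = 25.31/γ_2.
Leg 3: γ = 1/√(1 − 0.967²) = 1/√0.06491 = 3.925; τ_3 = 55.84/3.925 = 14.23 years.
Total proper time: 3.749 + τ_2 + 14.23 = 31.63, so τ_2 = 31.63 − 17.98 = 13.65 years.
γ_2 = 25.31/13.65 = 1.854; β = √(1 − 1/γ²) = √0.7090.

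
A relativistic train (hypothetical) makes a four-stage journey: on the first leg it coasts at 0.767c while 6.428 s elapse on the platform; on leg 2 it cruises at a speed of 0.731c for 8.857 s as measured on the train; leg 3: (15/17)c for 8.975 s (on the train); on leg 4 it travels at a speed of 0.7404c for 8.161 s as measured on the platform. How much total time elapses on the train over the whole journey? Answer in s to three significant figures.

τ = 27.4 s

Leg 1: γ = 1/√(1 − 0.767²) = 1/√0.4117 = 1.558; τ_1 = 6.428/1.558 = 4.125 s.
Leg 2: 8.857 s is already measured on the train.
Leg 3: 8.975 s is already measured on the train.
Leg 4: γ = 1/√(1 − 0.7404²) = 1/√0.4518 = 1.488; τ_4 = 8.161/1.488 = 5.486 s.
Total: 4.125 + 8.857 + 8.975 + 5.486 s.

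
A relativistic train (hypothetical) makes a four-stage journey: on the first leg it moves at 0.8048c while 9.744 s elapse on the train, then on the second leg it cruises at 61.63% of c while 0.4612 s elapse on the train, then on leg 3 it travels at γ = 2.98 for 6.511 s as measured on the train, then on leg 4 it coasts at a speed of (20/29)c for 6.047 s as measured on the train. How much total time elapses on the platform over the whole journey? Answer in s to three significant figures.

Leg 1: γ = 1/√(1 − 0.8048²) = 1/√0.3523 = 1.685; Δt_1 = 1.685 × 9.744 = 16.42 s.
Leg 2: β = 0.6163; γ = 1/√(1 − 0.6163²) = 1/√0.6202 = 1.270; Δt_2 = 1.270 × 0.4612 = 0.5856 s.
Leg 3: γ = 2.98; Δt_3 = 2.980 × 6.511 = 19.40 s.
Leg 4: γ = 1/√(1 − (20/29)²) = 29/21 ≈ 1.381; Δt_4 = 1.381 × 6.047 = 8.351 s.
Total: 16.42 + 0.5856 + 19.40 + 8.351 s.

Δt = 44.8 s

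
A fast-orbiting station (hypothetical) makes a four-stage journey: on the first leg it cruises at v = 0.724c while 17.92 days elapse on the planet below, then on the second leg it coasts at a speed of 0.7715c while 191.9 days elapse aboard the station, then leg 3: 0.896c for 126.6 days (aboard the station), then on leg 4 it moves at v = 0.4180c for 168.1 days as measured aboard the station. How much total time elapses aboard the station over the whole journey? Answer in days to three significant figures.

τ = 499 days

Leg 1: γ = 1/√(1 − 0.724²) = 1/√0.4758 = 1.450; τ_1 = 17.92/1.450 = 12.36 days.
Leg 2: 191.9 days is already measured aboard the station.
Leg 3: 126.6 days is already measured aboard the station.
Leg 4: 168.1 days is already measured aboard the station.
Total: 12.36 + 191.9 + 126.6 + 168.1 days.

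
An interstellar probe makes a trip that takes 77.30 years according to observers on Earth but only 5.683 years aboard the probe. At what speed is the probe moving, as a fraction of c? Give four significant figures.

β = 0.9973

The proper time is measured aboard the probe (both events occur at the probe's location); Δt is measured on Earth. γ = Δt/τ = 77.30/5.683 = 13.60.
β = √(1 − 1/γ²) = √(1 − 0.005405) = √0.9946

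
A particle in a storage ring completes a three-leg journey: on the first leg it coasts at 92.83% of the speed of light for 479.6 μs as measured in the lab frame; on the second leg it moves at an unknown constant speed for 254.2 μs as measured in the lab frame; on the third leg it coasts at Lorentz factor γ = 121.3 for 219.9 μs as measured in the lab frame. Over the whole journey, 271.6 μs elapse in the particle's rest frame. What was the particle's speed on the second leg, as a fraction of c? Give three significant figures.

β = 0.933

Leg 1: β = 0.9283; γ = 1/√(1 − 0.9283²) = 1/√0.1383 = 2.689; τ_1 = 479.6/2.689 = 178.3 μs.
Leg 2: speed unknown; τ_2 = 254.2/γ_2.
Leg 3: γ = 121.3; τ_3 = 219.9/121.3 = 1.813 μs.
Total proper time: 178.3 + τ_2 + 1.813 = 271.6, so τ_2 = 271.6 − 180.1 = 91.46 μs.
γ_2 = 254.2/91.46 = 2.779; β = √(1 − 1/γ²) = √0.8706.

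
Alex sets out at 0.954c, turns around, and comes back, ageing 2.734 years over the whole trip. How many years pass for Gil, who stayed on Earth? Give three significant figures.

γ = 1/√(1 − 0.954²) = 1/√0.08988 = 3.335
Earth-frame duration is the dilated interval: Δt = γτ = 3.335 × 2.734 years.

Δt = 9.12 years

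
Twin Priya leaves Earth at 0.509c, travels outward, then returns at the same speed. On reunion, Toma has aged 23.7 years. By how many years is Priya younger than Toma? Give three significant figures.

γ = 1/√(1 − 0.509²) = 1/√0.7409 = 1.162
Priya's elapsed proper time: τ = 23.7/1.162 = 20.40 years.
Age gap = Δt − τ = 23.7 − 20.40 years.

Δt − τ = 3.30 years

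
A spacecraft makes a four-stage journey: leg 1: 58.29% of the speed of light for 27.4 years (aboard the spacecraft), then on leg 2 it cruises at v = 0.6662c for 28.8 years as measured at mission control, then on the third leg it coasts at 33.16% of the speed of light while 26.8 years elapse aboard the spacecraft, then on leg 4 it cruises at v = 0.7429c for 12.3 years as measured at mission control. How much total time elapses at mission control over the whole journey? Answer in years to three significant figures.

Leg 1: β = 0.5829; γ = 1/√(1 − 0.5829²) = 1/√0.6602 = 1.231; Δt_1 = 1.231 × 27.4 = 33.72 years.
Leg 2: 28.8 years is already measured at mission control.
Leg 3: β = 0.3316; γ = 1/√(1 − 0.3316²) = 1/√0.8900 = 1.060; Δt_3 = 1.060 × 26.8 = 28.41 years.
Leg 4: 12.3 years is already measured at mission control.
Total: 33.72 + 28.80 + 28.41 + 12.30 years.

Δt = 103 years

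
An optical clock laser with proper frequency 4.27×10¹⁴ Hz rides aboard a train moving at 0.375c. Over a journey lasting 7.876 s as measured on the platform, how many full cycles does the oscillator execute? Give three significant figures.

N = 3.12×10¹⁵

γ = 1/√(1 − 0.375²) = 1/√0.8594 = 1.079
The oscillator's own cycle count is N = f × τ where τ is the proper time on the train. τ = Δt/γ = 7.876/1.079 = 7.301 s = 7.301×10⁰ s.
N = 4.27×10¹⁴ × 7.301×10⁰ = 3.118×10¹⁵.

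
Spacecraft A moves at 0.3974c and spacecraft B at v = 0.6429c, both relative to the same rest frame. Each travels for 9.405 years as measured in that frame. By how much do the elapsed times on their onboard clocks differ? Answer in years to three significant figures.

A: γ = 1/√(1 − 0.3974²) = 1/√0.8421 = 1.090; τ_A = 9.405/1.090 = 8.630 years.
B: γ = 1/√(1 − 0.6429²) = 1/√0.5867 = 1.306; τ_B = 9.405/1.306 = 7.204 years.

|τ_A − τ_B| = 1.43 years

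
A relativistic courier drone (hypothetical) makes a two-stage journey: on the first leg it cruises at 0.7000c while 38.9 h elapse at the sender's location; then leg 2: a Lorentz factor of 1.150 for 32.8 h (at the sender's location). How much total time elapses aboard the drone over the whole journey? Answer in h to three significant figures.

Leg 1: γ = 1/√(1 − 0.7000²) = 1/√0.5100 = 1.400; τ_1 = 38.9/1.400 = 27.78 h.
Leg 2: γ = 1.150; τ_2 = 32.8/1.150 = 28.52 h.
Total: 27.78 + 28.52 h.

τ = 56.3 h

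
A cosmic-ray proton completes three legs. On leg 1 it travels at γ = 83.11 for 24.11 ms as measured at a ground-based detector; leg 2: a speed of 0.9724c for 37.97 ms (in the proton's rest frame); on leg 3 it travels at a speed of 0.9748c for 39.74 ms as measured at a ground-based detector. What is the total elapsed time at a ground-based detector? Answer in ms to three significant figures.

Leg 1: 24.11 ms is already measured at a ground-based detector.
Leg 2: γ = 1/√(1 − 0.9724²) = 1/√0.05444 = 4.286; Δt_2 = 4.286 × 37.97 = 162.7 ms.
Leg 3: 39.74 ms is already measured at a ground-based detector.
Total: 24.11 + 162.7 + 39.74 ms.

Δt = 227 ms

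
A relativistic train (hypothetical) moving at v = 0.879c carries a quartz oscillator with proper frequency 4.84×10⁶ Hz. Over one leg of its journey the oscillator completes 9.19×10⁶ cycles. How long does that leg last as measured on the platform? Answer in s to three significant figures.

γ = 1/√(1 − 0.879²) = 1/√0.2274 = 2.097
Proper time for N cycles: τ = N/f = 9.19×10⁶/(4.84×10⁶) = 1.899×10⁰ s = 1.899 s.
Lab-frame duration Δt = γτ = 2.097 × 1.899 = 3.982 s.

Δt = 3.98 s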